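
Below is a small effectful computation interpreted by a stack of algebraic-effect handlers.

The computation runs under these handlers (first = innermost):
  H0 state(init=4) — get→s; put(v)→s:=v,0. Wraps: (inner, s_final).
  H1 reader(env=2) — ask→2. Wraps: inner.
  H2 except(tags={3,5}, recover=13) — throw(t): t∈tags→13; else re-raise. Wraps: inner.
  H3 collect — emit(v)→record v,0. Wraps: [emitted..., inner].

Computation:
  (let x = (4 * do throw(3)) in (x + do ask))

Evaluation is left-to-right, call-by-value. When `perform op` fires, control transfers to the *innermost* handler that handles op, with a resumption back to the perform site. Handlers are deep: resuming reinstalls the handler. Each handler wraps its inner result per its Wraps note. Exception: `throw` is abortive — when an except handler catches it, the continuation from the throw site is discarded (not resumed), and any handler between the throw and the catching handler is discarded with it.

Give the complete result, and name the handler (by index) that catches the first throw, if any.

Answer: [13] ; first throw caught by: H2

Evaluation trace:
throw(3) @ H2 caught ⇒ 13
H3 returns [13]
= [13]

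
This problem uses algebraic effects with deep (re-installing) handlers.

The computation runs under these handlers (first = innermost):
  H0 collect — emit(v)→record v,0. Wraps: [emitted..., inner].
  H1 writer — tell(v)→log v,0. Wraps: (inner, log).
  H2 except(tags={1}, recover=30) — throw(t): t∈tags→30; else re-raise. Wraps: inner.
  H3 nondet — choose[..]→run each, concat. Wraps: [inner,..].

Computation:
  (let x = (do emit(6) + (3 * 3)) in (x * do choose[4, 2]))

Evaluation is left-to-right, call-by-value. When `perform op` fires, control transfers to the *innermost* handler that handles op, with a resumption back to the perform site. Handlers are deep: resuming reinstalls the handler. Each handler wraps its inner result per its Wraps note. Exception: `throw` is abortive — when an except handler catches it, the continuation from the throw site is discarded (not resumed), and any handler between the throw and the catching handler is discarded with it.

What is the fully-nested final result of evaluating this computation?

Evaluation trace:
emit(6) @ H0 ⇒ out+=6
choose[4, 2] @ H3
  branch[0] choose=4:
    H0 returns [6, 36]
    H1 returns ([6, 36], ())
    H2 returns ([6, 36], ())
    H3 returns [([6, 36], ())]
  branch[1] choose=2:
    H0 returns [6, 18]
    H1 returns ([6, 18], ())
    H2 returns ([6, 18], ())
    H3 returns [([6, 18], ())]
= [([6, 36], ()), ([6, 18], ())]

Answer: [([6, 36], ()), ([6, 18], ())]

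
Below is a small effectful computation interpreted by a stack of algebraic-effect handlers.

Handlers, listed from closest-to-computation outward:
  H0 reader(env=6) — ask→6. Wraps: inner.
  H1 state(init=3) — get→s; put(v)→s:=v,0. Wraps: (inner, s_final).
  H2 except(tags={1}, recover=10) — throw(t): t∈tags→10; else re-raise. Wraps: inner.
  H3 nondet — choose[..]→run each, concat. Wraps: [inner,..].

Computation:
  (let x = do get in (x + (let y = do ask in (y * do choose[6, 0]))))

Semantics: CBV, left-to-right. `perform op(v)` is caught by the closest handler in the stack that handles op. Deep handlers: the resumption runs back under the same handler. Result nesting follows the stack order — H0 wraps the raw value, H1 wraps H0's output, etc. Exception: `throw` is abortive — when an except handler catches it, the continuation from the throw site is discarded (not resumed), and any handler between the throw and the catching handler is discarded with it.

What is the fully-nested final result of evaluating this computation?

Answer: [(39, 3), (3, 3)]

Evaluation trace:
get @ H1 ⇒ 3
ask @ H0 ⇒ 6
choose[6, 0] @ H3
  branch[0] choose=6:
    H0 returns 39
    H1 returns (39, 3)
    H2 returns (39, 3)
    H3 returns [(39, 3)]
  branch[1] choose=0:
    H0 returns 3
    H1 returns (3, 3)
    H2 returns (3, 3)
    H3 returns [(3, 3)]
= [(39, 3), (3, 3)]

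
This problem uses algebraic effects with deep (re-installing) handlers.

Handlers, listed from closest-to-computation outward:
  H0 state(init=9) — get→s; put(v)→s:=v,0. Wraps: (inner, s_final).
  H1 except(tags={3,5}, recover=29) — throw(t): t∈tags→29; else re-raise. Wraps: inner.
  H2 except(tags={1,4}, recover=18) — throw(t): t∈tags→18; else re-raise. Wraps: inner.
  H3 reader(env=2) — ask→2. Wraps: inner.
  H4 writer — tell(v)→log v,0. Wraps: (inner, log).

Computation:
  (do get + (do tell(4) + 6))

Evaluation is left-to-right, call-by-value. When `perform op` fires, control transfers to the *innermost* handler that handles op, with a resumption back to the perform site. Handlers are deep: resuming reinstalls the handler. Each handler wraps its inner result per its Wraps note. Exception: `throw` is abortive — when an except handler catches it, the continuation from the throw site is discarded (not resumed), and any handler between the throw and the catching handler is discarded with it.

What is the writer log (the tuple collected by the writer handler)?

Answer: (4)

Working:
get @ H0 ⇒ 9
tell(4) @ H4 ⇒ log+=4
H0 returns (15, 9)
H1 returns (15, 9)
H2 returns (15, 9)
H3 returns (15, 9)
H4 returns ((15, 9), (4))
= ((15, 9), (4))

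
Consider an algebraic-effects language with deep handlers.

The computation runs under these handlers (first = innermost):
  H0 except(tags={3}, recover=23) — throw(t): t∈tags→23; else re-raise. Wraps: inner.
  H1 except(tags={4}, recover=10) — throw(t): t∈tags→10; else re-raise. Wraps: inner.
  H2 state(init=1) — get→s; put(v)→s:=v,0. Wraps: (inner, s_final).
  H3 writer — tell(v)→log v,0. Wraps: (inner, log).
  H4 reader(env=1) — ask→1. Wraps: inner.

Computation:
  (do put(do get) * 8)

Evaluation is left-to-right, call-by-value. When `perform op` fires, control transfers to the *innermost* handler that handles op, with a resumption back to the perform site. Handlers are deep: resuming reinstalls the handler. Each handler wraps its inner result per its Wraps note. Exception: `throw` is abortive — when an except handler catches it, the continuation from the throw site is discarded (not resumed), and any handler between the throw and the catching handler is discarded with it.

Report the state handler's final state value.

Answer: 1

Step-by-step:
get @ H2 ⇒ 1
put(1) @ H2 ⇒ s:=1
H0 returns 0
H1 returns 0
H2 returns (0, 1)
H3 returns ((0, 1), ())
H4 returns ((0, 1), ())
= ((0, 1), ())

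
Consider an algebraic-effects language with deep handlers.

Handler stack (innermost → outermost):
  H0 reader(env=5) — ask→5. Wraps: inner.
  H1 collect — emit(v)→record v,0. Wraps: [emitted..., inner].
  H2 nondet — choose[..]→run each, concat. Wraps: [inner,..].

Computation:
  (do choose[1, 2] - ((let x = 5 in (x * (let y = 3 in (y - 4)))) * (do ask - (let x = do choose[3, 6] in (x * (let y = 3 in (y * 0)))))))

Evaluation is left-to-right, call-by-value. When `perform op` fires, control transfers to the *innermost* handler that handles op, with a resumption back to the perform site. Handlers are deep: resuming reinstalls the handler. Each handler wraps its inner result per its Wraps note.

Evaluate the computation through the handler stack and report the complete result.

Answer: [[26], [26], [27], [27]]

Step-by-step:
choose[1, 2] @ H2
  branch[0] choose=1:
    ask @ H0 ⇒ 5
    choose[3, 6] @ H2
      branch[0] choose=3:
        H0 returns 26
        H1 returns [26]
        H2 returns [[26]]
      branch[1] choose=6:
        H0 returns 26
        H1 returns [26]
        H2 returns [[26]]
  branch[1] choose=2:
    ask @ H0 ⇒ 5
    choose[3, 6] @ H2
      branch[0] choose=3:
        H0 returns 27
        H1 returns [27]
        H2 returns [[27]]
      branch[1] choose=6:
        H0 returns 27
        H1 returns [27]
        H2 returns [[27]]
= [[26], [26], [27], [27]]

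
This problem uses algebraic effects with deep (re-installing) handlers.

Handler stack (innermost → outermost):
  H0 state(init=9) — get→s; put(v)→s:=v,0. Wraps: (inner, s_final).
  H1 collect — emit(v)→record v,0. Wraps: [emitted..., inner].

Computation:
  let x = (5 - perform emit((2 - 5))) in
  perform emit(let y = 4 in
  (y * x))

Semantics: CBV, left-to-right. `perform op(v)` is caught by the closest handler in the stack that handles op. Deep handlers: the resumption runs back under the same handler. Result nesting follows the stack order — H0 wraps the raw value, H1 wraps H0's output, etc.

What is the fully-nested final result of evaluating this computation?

Answer: [-3, 20, (0, 9)]

Evaluation trace:
emit(-3) @ H1 ⇒ out+=-3
emit(20) @ H1 ⇒ out+=20
H0 returns (0, 9)
H1 returns [-3, 20, (0, 9)]
= [-3, 20, (0, 9)]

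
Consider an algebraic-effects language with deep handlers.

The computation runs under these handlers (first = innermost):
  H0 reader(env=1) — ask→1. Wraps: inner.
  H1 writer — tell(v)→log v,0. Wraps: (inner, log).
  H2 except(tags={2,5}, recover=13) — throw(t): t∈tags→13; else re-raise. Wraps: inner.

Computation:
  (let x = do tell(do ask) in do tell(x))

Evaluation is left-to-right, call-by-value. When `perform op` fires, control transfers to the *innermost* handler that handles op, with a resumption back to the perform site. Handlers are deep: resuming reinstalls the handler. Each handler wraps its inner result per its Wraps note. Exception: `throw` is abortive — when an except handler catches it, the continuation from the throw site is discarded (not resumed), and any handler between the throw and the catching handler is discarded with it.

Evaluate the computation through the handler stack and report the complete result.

Evaluation trace:
ask @ H0 ⇒ 1
tell(1) @ H1 ⇒ log+=1
tell(0) @ H1 ⇒ log+=0
H0 returns 0
H1 returns (0, (1, 0))
H2 returns (0, (1, 0))
= (0, (1, 0))

Answer: (0, (1, 0))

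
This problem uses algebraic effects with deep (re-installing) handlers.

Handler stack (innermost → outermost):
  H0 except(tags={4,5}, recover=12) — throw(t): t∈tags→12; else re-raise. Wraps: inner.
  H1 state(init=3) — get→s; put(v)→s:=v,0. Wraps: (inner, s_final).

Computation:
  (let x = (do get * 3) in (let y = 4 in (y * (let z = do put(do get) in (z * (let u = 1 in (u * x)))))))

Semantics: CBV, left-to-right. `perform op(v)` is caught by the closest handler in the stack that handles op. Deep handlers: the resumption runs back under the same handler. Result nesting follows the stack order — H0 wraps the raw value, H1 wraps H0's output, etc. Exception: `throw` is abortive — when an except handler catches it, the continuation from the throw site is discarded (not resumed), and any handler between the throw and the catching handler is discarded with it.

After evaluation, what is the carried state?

Answer: 3

Working:
get @ H1 ⇒ 3
get @ H1 ⇒ 3
put(3) @ H1 ⇒ s:=3
H0 returns 0
H1 returns (0, 3)
= (0, 3)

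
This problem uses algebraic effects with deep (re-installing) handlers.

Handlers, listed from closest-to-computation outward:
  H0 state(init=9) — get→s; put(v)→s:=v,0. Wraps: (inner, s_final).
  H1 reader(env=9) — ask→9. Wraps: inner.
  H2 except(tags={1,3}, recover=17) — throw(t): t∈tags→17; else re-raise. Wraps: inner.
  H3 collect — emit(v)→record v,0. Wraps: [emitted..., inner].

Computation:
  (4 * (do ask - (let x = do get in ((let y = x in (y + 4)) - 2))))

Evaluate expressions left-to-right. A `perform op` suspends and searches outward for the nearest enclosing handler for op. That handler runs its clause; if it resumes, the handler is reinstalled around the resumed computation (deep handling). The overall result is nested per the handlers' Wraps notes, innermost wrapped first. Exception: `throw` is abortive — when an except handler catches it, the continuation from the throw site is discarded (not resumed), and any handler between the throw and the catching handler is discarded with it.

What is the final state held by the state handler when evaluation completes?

Working:
ask @ H1 ⇒ 9
get @ H0 ⇒ 9
H0 returns (-8, 9)
H1 returns (-8, 9)
H2 returns (-8, 9)
H3 returns [(-8, 9)]
= [(-8, 9)]

Answer: 9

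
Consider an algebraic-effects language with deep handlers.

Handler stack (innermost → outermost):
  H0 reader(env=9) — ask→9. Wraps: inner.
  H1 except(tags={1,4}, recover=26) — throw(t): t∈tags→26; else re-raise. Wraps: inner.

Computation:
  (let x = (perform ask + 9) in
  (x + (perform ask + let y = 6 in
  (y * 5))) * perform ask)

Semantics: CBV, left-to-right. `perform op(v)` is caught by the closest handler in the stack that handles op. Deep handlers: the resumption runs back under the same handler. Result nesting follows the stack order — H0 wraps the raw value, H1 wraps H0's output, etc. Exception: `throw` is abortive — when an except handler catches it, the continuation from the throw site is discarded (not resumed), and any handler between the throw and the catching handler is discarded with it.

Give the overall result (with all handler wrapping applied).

Evaluation trace:
ask @ H0 ⇒ 9
ask @ H0 ⇒ 9
ask @ H0 ⇒ 9
H0 returns 513
H1 returns 513
= 513

Answer: 513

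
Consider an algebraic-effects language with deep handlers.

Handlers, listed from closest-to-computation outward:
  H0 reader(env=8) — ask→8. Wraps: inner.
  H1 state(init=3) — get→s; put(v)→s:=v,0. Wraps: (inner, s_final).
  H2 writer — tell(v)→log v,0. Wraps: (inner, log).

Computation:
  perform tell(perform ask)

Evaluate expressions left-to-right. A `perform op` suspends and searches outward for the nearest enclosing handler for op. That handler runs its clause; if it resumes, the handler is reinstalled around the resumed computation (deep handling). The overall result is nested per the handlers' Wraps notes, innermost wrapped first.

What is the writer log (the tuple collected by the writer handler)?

Answer: (8)

Working:
ask @ H0 ⇒ 8
tell(8) @ H2 ⇒ log+=8
H0 returns 0
H1 returns (0, 3)
H2 returns ((0, 3), (8))
= ((0, 3), (8))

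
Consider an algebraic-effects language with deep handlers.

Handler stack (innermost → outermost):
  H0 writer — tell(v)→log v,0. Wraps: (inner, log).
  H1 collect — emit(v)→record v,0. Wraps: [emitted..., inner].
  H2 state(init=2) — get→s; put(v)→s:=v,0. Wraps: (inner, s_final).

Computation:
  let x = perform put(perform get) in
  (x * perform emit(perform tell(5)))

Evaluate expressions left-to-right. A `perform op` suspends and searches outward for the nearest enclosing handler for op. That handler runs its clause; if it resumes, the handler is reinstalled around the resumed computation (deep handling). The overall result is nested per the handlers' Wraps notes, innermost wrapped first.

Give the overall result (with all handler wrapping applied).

Step-by-step:
get @ H2 ⇒ 2
put(2) @ H2 ⇒ s:=2
tell(5) @ H0 ⇒ log+=5
emit(0) @ H1 ⇒ out+=0
H0 returns (0, (5))
H1 returns [0, (0, (5))]
H2 returns ([0, (0, (5))], 2)
= ([0, (0, (5))], 2)

Answer: ([0, (0, (5))], 2)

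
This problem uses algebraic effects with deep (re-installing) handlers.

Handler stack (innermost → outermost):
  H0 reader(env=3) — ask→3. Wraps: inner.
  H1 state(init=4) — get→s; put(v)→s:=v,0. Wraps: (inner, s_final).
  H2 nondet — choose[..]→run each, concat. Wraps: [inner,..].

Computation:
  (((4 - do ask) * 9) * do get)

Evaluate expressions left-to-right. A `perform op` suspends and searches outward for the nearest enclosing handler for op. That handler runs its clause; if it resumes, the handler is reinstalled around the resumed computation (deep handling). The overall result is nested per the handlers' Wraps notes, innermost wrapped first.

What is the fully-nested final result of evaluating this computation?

Answer: [(36, 4)]

Evaluation trace:
ask @ H0 ⇒ 3
get @ H1 ⇒ 4
H0 returns 36
H1 returns (36, 4)
H2 returns [(36, 4)]
= [(36, 4)]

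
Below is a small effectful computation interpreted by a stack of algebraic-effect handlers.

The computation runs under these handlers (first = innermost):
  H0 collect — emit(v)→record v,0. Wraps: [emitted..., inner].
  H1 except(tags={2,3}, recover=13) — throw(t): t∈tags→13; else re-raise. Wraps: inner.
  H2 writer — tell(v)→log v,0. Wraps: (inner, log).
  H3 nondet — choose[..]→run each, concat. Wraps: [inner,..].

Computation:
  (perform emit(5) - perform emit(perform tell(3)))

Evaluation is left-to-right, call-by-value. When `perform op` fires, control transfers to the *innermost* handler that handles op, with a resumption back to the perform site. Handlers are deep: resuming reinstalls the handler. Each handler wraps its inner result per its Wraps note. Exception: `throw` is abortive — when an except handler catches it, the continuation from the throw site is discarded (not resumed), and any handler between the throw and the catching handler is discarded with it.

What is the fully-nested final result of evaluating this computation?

Step-by-step:
emit(5) @ H0 ⇒ out+=5
tell(3) @ H2 ⇒ log+=3
emit(0) @ H0 ⇒ out+=0
H0 returns [5, 0, 0]
H1 returns [5, 0, 0]
H2 returns ([5, 0, 0], (3))
H3 returns [([5, 0, 0], (3))]
= [([5, 0, 0], (3))]

Answer: [([5, 0, 0], (3))]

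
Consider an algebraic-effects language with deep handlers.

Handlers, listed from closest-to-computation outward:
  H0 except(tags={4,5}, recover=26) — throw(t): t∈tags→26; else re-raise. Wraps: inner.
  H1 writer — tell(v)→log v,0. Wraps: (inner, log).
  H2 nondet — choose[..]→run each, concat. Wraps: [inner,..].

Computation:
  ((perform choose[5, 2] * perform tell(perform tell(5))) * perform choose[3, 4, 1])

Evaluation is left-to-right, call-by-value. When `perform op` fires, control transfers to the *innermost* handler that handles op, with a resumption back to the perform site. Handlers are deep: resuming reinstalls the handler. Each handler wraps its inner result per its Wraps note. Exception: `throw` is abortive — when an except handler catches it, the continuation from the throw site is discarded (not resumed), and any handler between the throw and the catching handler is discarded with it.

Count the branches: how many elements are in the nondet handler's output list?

Answer: 6

Step-by-step:
choose[5, 2] @ H2
  branch[0] choose=5:
    tell(5) @ H1 ⇒ log+=5
    tell(0) @ H1 ⇒ log+=0
    choose[3, 4, 1] @ H2
      branch[0] choose=3:
        H0 returns 0
        H1 returns (0, (5, 0))
        H2 returns [(0, (5, 0))]
      branch[1] choose=4:
        H0 returns 0
        H1 returns (0, (5, 0))
        H2 returns [(0, (5, 0))]
      branch[2] choose=1:
        H0 returns 0
        H1 returns (0, (5, 0))
        H2 returns [(0, (5, 0))]
  branch[1] choose=2:
    tell(5) @ H1 ⇒ log+=5
    tell(0) @ H1 ⇒ log+=0
    choose[3, 4, 1] @ H2
      branch[0] choose=3:
        H0 returns 0
        H1 returns (0, (5, 0))
        H2 returns [(0, (5, 0))]
      branch[1] choose=4:
        H0 returns 0
        H1 returns (0, (5, 0))
        H2 returns [(0, (5, 0))]
      branch[2] choose=1:
        H0 returns 0
        H1 returns (0, (5, 0))
        H2 returns [(0, (5, 0))]
= [(0, (5, 0)), (0, (5, 0)), (0, (5, 0)), (0, (5, 0)), (0, (5, 0)), (0, (5, 0))]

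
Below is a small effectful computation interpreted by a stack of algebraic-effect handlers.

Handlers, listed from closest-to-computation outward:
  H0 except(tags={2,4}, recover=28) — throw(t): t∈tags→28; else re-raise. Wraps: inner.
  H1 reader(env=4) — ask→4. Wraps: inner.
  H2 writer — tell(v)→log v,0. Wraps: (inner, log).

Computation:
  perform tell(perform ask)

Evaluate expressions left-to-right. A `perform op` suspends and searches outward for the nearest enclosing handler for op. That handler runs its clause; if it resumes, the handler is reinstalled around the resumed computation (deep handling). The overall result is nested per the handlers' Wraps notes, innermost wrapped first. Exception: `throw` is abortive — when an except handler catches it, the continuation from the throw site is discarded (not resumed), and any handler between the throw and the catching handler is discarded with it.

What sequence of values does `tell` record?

Evaluation trace:
ask @ H1 ⇒ 4
tell(4) @ H2 ⇒ log+=4
H0 returns 0
H1 returns 0
H2 returns (0, (4))
= (0, (4))

Answer: (4)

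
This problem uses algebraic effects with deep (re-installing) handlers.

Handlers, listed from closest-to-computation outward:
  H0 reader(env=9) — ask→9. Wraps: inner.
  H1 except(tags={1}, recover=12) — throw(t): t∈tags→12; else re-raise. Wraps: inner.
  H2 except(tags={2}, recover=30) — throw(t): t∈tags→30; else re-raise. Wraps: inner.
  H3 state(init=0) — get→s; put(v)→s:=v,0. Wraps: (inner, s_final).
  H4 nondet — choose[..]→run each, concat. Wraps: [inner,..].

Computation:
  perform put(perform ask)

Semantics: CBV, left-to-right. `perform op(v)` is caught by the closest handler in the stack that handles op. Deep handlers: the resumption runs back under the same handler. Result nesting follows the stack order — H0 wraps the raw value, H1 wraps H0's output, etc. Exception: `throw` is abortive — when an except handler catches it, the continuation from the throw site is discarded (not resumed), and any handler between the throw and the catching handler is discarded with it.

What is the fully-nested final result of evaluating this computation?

Evaluation trace:
ask @ H0 ⇒ 9
put(9) @ H3 ⇒ s:=9
H0 returns 0
H1 returns 0
H2 returns 0
H3 returns (0, 9)
H4 returns [(0, 9)]
= [(0, 9)]

Answer: [(0, 9)]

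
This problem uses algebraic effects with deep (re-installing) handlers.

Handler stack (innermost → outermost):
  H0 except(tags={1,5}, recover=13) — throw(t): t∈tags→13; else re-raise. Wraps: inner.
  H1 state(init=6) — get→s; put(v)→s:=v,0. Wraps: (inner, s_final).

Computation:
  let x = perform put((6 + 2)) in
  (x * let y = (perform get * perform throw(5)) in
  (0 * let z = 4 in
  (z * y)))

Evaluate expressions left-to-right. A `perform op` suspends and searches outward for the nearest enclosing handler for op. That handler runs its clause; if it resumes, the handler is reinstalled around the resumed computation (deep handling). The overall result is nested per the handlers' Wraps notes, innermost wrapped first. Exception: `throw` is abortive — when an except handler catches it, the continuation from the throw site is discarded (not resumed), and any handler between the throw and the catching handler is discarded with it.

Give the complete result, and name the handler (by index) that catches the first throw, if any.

Answer: (13, 8) ; first throw caught by: H0

Working:
put(8) @ H1 ⇒ s:=8
get @ H1 ⇒ 8
throw(5) @ H0 caught ⇒ 13
H1 returns (13, 8)
= (13, 8)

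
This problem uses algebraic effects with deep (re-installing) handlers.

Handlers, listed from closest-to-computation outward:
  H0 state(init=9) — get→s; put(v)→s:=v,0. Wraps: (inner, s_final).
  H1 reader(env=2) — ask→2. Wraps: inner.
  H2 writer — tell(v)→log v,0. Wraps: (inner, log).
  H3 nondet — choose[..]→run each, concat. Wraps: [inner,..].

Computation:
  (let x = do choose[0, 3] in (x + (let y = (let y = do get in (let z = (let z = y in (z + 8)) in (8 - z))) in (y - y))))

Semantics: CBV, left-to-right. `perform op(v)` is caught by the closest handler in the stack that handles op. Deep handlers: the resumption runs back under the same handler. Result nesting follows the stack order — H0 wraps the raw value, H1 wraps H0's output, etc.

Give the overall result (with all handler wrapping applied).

Working:
choose[0, 3] @ H3
  branch[0] choose=0:
    get @ H0 ⇒ 9
    H0 returns (0, 9)
    H1 returns (0, 9)
    H2 returns ((0, 9), ())
    H3 returns [((0, 9), ())]
  branch[1] choose=3:
    get @ H0 ⇒ 9
    H0 returns (3, 9)
    H1 returns (3, 9)
    H2 returns ((3, 9), ())
    H3 returns [((3, 9), ())]
= [((0, 9), ()), ((3, 9), ())]

Answer: [((0, 9), ()), ((3, 9), ())]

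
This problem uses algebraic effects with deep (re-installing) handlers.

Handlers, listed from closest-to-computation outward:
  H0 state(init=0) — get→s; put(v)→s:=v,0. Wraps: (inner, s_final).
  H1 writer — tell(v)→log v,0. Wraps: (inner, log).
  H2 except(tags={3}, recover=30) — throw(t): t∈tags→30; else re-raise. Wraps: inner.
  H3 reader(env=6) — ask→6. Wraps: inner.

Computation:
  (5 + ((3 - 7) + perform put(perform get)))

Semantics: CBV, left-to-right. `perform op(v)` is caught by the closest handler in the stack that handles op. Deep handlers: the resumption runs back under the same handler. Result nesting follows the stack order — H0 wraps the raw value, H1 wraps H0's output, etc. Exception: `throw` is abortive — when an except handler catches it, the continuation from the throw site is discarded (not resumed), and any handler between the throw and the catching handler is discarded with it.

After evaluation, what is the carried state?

Evaluation trace:
get @ H0 ⇒ 0
put(0) @ H0 ⇒ s:=0
H0 returns (1, 0)
H1 returns ((1, 0), ())
H2 returns ((1, 0), ())
H3 returns ((1, 0), ())
= ((1, 0), ())

Answer: 0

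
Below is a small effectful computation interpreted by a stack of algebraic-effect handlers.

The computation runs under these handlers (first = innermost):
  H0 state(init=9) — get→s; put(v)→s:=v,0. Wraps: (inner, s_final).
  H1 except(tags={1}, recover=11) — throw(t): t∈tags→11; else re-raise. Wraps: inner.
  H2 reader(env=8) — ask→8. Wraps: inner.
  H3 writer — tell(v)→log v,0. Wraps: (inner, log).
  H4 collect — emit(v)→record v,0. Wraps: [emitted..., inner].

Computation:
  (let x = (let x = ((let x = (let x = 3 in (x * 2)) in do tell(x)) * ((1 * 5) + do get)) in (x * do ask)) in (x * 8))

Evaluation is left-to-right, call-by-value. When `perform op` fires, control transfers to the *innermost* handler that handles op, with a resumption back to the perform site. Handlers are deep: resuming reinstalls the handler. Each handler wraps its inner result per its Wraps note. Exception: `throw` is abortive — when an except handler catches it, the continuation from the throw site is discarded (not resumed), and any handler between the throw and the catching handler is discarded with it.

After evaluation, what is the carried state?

Answer: 9

Step-by-step:
tell(6) @ H3 ⇒ log+=6
get @ H0 ⇒ 9
ask @ H2 ⇒ 8
H0 returns (0, 9)
H1 returns (0, 9)
H2 returns (0, 9)
H3 returns ((0, 9), (6))
H4 returns [((0, 9), (6))]
= [((0, 9), (6))]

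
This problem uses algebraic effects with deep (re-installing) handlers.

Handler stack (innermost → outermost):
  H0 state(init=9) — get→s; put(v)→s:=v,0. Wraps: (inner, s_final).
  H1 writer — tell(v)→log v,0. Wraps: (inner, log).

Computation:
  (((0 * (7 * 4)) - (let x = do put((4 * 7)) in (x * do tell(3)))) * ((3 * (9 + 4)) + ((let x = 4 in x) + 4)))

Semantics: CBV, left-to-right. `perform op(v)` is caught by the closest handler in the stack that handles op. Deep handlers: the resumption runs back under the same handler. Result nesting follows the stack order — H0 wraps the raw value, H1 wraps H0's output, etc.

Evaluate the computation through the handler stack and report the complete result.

Answer: ((0, 28), (3))

Evaluation trace:
put(28) @ H0 ⇒ s:=28
tell(3) @ H1 ⇒ log+=3
H0 returns (0, 28)
H1 returns ((0, 28), (3))
= ((0, 28), (3))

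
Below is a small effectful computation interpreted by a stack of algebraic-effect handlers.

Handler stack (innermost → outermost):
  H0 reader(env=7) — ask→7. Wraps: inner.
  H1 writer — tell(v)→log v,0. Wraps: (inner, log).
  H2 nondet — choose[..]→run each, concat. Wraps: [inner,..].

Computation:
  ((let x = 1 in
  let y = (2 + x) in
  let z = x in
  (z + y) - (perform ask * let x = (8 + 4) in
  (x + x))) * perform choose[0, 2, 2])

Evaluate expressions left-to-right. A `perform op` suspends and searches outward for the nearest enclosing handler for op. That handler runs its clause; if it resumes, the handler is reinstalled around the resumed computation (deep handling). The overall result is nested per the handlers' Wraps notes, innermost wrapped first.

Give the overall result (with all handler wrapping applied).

Working:
ask @ H0 ⇒ 7
choose[0, 2, 2] @ H2
  branch[0] choose=0:
    H0 returns 0
    H1 returns (0, ())
    H2 returns [(0, ())]
  branch[1] choose=2:
    H0 returns -328
    H1 returns (-328, ())
    H2 returns [(-328, ())]
  branch[2] choose=2:
    H0 returns -328
    H1 returns (-328, ())
    H2 returns [(-328, ())]
= [(0, ()), (-328, ()), (-328, ())]

Answer: [(0, ()), (-328, ()), (-328, ())]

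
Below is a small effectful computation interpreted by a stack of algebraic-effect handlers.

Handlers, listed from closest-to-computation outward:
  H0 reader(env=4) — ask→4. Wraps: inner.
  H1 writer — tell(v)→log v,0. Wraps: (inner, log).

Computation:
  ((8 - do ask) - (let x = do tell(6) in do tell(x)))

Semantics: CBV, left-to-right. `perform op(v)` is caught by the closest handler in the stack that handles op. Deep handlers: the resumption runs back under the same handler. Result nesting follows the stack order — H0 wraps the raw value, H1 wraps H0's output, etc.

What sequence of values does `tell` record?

Answer: (6, 0)

Working:
ask @ H0 ⇒ 4
tell(6) @ H1 ⇒ log+=6
tell(0) @ H1 ⇒ log+=0
H0 returns 4
H1 returns (4, (6, 0))
= (4, (6, 0))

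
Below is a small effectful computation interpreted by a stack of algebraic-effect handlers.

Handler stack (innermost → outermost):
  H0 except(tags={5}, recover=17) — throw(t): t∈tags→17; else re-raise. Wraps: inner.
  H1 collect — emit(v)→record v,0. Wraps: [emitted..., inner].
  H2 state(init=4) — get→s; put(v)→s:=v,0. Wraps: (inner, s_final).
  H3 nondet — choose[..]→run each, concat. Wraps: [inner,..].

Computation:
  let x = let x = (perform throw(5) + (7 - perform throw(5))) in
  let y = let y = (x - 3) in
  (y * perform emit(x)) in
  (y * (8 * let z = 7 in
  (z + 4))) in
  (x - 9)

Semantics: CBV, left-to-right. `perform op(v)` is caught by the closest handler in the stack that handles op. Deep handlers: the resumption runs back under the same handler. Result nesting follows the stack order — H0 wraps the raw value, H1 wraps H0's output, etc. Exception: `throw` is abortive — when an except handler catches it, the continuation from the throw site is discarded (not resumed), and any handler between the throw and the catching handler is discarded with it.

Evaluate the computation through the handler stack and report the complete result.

Answer: [([17], 4)]

Evaluation trace:
throw(5) @ H0 caught ⇒ 17
H1 returns [17]
H2 returns ([17], 4)
H3 returns [([17], 4)]
= [([17], 4)]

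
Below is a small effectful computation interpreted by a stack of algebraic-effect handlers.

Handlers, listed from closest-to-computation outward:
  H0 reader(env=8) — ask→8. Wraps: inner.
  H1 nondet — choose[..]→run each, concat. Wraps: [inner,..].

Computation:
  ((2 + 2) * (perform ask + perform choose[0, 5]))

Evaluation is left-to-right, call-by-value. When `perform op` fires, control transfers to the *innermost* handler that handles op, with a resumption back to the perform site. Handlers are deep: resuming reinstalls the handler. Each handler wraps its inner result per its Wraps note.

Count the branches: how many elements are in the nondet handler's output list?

Answer: 2

Evaluation trace:
ask @ H0 ⇒ 8
choose[0, 5] @ H1
  branch[0] choose=0:
    H0 returns 32
    H1 returns [32]
  branch[1] choose=5:
    H0 returns 52
    H1 returns [52]
= [32, 52]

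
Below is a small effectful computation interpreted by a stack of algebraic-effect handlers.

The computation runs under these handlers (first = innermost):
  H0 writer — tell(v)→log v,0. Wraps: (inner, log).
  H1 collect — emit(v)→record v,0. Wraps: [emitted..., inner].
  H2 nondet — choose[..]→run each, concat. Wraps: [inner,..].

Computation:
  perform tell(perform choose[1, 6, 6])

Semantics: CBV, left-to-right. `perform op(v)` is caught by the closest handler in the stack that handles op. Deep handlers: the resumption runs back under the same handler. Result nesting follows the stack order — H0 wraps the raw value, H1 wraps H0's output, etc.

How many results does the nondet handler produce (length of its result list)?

Evaluation trace:
choose[1, 6, 6] @ H2
  branch[0] choose=1:
    tell(1) @ H0 ⇒ log+=1
    H0 returns (0, (1))
    H1 returns [(0, (1))]
    H2 returns [[(0, (1))]]
  branch[1] choose=6:
    tell(6) @ H0 ⇒ log+=6
    H0 returns (0, (6))
    H1 returns [(0, (6))]
    H2 returns [[(0, (6))]]
  branch[2] choose=6:
    tell(6) @ H0 ⇒ log+=6
    H0 returns (0, (6))
    H1 returns [(0, (6))]
    H2 returns [[(0, (6))]]
= [[(0, (1))], [(0, (6))], [(0, (6))]]

Answer: 3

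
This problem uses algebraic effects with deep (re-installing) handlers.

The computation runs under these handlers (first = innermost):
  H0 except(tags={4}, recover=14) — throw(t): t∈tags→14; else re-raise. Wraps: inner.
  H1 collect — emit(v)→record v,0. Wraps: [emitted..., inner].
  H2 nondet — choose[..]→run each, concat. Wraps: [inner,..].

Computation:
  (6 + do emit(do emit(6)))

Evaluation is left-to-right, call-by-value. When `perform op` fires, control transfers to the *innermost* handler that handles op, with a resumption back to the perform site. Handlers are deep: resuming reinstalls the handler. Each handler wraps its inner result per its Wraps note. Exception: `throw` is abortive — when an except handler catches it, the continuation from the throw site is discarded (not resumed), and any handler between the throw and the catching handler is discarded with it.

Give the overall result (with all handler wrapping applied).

Answer: [[6, 0, 6]]

Step-by-step:
emit(6) @ H1 ⇒ out+=6
emit(0) @ H1 ⇒ out+=0
H0 returns 6
H1 returns [6, 0, 6]
H2 returns [[6, 0, 6]]
= [[6, 0, 6]]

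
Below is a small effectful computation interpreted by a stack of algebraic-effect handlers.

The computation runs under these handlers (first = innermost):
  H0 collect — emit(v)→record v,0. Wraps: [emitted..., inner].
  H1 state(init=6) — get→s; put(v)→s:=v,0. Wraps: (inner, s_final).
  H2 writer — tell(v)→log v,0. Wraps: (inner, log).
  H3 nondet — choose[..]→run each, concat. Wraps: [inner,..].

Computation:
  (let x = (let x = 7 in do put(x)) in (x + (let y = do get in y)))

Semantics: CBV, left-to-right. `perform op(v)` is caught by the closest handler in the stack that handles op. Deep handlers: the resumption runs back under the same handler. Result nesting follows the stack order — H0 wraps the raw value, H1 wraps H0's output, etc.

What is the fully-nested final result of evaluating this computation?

Working:
put(7) @ H1 ⇒ s:=7
get @ H1 ⇒ 7
H0 returns [7]
H1 returns ([7], 7)
H2 returns (([7], 7), ())
H3 returns [(([7], 7), ())]
= [(([7], 7), ())]

Answer: [(([7], 7), ())]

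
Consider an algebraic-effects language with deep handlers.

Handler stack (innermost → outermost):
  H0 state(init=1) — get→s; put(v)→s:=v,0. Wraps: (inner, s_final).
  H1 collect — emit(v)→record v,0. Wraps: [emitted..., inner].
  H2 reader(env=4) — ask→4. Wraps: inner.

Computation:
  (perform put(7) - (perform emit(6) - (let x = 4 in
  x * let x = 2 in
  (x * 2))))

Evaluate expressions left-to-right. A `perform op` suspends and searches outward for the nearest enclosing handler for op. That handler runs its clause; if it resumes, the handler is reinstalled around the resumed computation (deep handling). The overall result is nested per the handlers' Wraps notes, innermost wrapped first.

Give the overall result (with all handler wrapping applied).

Working:
put(7) @ H0 ⇒ s:=7
emit(6) @ H1 ⇒ out+=6
H0 returns (16, 7)
H1 returns [6, (16, 7)]
H2 returns [6, (16, 7)]
= [6, (16, 7)]

Answer: [6, (16, 7)]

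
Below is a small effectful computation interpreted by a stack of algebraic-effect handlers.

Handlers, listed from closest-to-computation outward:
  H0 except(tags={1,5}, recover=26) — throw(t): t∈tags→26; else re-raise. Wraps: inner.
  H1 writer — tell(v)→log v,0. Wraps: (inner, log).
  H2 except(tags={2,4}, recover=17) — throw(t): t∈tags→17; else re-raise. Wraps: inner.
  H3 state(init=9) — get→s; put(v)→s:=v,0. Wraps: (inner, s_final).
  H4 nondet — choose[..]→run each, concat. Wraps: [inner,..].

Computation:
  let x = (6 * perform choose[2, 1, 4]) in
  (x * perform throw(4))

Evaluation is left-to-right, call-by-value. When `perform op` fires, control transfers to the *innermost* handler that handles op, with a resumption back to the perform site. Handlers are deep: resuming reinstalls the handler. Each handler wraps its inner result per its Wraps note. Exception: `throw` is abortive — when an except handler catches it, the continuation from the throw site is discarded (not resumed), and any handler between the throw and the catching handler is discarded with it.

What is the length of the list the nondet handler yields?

Working:
choose[2, 1, 4] @ H4
  branch[0] choose=2:
    throw(4) @ H0 re-raised
    throw(4) @ H2 caught ⇒ 17
    H3 returns (17, 9)
    H4 returns [(17, 9)]
  branch[1] choose=1:
    throw(4) @ H0 re-raised
    throw(4) @ H2 caught ⇒ 17
    H3 returns (17, 9)
    H4 returns [(17, 9)]
  branch[2] choose=4:
    throw(4) @ H0 re-raised
    throw(4) @ H2 caught ⇒ 17
    H3 returns (17, 9)
    H4 returns [(17, 9)]
= [(17, 9), (17, 9), (17, 9)]

Answer: 3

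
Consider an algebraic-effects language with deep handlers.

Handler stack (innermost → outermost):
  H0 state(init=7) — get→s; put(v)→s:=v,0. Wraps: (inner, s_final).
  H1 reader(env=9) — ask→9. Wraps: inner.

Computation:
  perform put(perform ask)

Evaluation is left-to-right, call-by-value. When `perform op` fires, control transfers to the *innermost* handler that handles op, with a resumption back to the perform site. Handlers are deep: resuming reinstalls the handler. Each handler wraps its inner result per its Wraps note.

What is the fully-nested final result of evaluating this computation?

Evaluation trace:
ask @ H1 ⇒ 9
put(9) @ H0 ⇒ s:=9
H0 returns (0, 9)
H1 returns (0, 9)
= (0, 9)

Answer: (0, 9)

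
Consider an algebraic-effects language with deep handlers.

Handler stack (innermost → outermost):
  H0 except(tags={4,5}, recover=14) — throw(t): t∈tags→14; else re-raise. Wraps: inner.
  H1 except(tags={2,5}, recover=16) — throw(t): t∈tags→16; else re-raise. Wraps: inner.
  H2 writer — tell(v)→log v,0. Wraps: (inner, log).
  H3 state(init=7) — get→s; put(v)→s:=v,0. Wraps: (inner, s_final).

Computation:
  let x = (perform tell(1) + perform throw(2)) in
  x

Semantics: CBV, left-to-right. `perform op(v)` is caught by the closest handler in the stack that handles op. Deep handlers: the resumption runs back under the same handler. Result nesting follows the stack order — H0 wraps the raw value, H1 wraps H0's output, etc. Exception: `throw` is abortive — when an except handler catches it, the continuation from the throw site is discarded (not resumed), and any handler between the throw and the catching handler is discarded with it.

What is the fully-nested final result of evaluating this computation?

Answer: ((16, (1)), 7)

Step-by-step:
tell(1) @ H2 ⇒ log+=1
throw(2) @ H0 re-raised
throw(2) @ H1 caught ⇒ 16
H2 returns (16, (1))
H3 returns ((16, (1)), 7)
= ((16, (1)), 7)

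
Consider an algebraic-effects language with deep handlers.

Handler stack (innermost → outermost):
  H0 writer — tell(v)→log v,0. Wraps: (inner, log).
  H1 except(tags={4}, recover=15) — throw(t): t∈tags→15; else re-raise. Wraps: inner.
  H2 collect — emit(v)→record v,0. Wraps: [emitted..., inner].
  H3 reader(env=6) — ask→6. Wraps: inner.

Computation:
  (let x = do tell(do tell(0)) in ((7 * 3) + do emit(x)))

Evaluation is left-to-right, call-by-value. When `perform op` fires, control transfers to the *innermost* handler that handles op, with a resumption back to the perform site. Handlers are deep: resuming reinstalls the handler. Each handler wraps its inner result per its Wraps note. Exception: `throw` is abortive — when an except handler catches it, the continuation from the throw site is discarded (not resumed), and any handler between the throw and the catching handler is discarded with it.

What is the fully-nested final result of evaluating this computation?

Working:
tell(0) @ H0 ⇒ log+=0
tell(0) @ H0 ⇒ log+=0
emit(0) @ H2 ⇒ out+=0
H0 returns (21, (0, 0))
H1 returns (21, (0, 0))
H2 returns [0, (21, (0, 0))]
H3 returns [0, (21, (0, 0))]
= [0, (21, (0, 0))]

Answer: [0, (21, (0, 0))]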